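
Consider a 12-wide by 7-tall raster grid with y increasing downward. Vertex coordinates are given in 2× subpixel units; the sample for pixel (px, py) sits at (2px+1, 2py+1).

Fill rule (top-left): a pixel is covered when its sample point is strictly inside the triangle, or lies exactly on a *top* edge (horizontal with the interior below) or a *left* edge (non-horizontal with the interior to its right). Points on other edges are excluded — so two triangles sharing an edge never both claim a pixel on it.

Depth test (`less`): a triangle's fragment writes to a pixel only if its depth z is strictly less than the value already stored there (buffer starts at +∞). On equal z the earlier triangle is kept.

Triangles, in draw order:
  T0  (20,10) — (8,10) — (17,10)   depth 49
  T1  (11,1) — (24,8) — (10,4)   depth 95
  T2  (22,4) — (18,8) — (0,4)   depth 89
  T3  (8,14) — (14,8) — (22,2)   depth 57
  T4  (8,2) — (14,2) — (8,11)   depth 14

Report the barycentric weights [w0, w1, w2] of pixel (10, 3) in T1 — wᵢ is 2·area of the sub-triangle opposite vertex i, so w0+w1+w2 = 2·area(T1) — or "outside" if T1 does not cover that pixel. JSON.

T0:
  degenerate (2·area = 0) — covers nothing
T1:
  2·area = 46
  edge (11, 1)→(24, 8): d=(13,7) right/bottom  bias=-1
  edge (24, 8)→(10, 4): d=(-14,-4) top-left  bias=+0
  edge (10, 4)→(11, 1): d=(1,-3) top-left  bias=+0
    (5,0)@(11, 1): e=[0,46,0] → ·  [on edge]
    (5,1)@(11, 3): e=[26,18,2] → #
    (6,1)@(13, 3): e=[12,26,8] → #
    (7,1)@(15, 3): e=[-2,34,14] → ·
    (5,2)@(11, 5): e=[52,-10,4] → ·
    (6,2)@(13, 5): e=[38,-2,10] → ·
    (7,2)@(15, 5): e=[24,6,16] → #
    (8,2)@(17, 5): e=[10,14,22] → #
    (9,2)@(19, 5): e=[-4,22,28] → ·
    (4,3)@(9, 7): e=[92,-46,0] → ·  [on edge]
    (7,3)@(15, 7): e=[50,-22,18] → ·
    (8,3)@(17, 7): e=[36,-14,24] → ·
    (3,6)@(7, 13): e=[184,-138,0] → ·  [on edge]
  covered (5 px):
    · · · · · · · · · · · ·
    · · · · · # # · · · · ·
    · · · · · · · # # · · ·
    · · · · · · · · · · # ·
    · · · · · · · · · · · ·
    · · · · · · · · · · · ·
    · · · · · · · · · · · ·
T2:
  2·area = 88
  edge (22, 4)→(18, 8): d=(-4,4) right/bottom  bias=-1
  edge (18, 8)→(0, 4): d=(-18,-4) top-left  bias=+0
  edge (0, 4)→(22, 4): d=(22,0) top-left  bias=+0
    (11,1)@(23, 3): e=[0,110,-22] → ·  [on edge]
    (2,2)@(5, 5): e=[64,2,22] → #
    (3,2)@(7, 5): e=[56,10,22] → #
    (4,2)@(9, 5): e=[48,18,22] → #
    (5,2)@(11, 5): e=[40,26,22] → #
    (6,2)@(13, 5): e=[32,34,22] → #
    (7,2)@(15, 5): e=[24,42,22] → #
    (8,2)@(17, 5): e=[16,50,22] → #
    (9,2)@(19, 5): e=[8,58,22] → #
    (10,2)@(21, 5): e=[0,66,22] → ·  [on edge]
    (2,3)@(5, 7): e=[56,-34,66] → ·
    (3,3)@(7, 7): e=[48,-26,66] → ·
    (9,3)@(19, 7): e=[0,22,66] → ·  [on edge]
    (8,4)@(17, 9): e=[0,-22,110] → ·  [on edge]
    (7,5)@(15, 11): e=[0,-66,154] → ·  [on edge]
    (6,6)@(13, 13): e=[0,-110,198] → ·  [on edge]
  covered (10 px):
    · · · · · · · · · · · ·
    · · · · · · · · · · · ·
    · · # # # # # # # # · ·
    · · · · · · · # # · · ·
    · · · · · · · · · · · ·
    · · · · · · · · · · · ·
    · · · · · · · · · · · ·
T3:
  2·area = 12
  edge (8, 14)→(14, 8): d=(6,-6) top-left  bias=+0
  edge (14, 8)→(22, 2): d=(8,-6) top-left  bias=+0
  edge (22, 2)→(8, 14): d=(-14,12) right/bottom  bias=-1
    (10,0)@(21, 1): e=[0,-14,26] → ·  [on edge]
    (9,1)@(19, 3): e=[0,-10,22] → ·  [on edge]
    (8,2)@(17, 5): e=[0,-6,18] → ·  [on edge]
    (7,3)@(15, 7): e=[0,-2,14] → ·  [on edge]
    (6,4)@(13, 9): e=[0,2,10] → #  [on edge]
    (7,4)@(15, 9): e=[12,14,-14] → ·
    (5,5)@(11, 11): e=[0,6,6] → #  [on edge]
    (6,5)@(13, 11): e=[12,18,-18] → ·
    (4,6)@(9, 13): e=[0,10,2] → #  [on edge]
    (5,6)@(11, 13): e=[12,22,-22] → ·
  covered (3 px):
    · · · · · · · · · · · ·
    · · · · · · · · · · · ·
    · · · · · · · · · · · ·
    · · · · · · · · · · · ·
    · · · · · · # · · · · ·
    · · · · · # · · · · · ·
    · · · · # · · · · · · ·
T4:
  2·area = 54
  edge (8, 2)→(14, 2): d=(6,0) top-left  bias=+0
  edge (14, 2)→(8, 11): d=(-6,9) right/bottom  bias=-1
  edge (8, 11)→(8, 2): d=(0,-9) top-left  bias=+0
    (4,1)@(9, 3): e=[6,39,9] → #
    (5,1)@(11, 3): e=[6,21,27] → #
    (6,1)@(13, 3): e=[6,3,45] → #
    (7,1)@(15, 3): e=[6,-15,63] → ·
    (4,2)@(9, 5): e=[18,27,9] → #
    (6,2)@(13, 5): e=[18,-9,45] → ·
    (4,3)@(9, 7): e=[30,15,9] → #
    (5,3)@(11, 7): e=[30,-3,27] → ·
    (4,4)@(9, 9): e=[42,3,9] → #
    (5,4)@(11, 9): e=[42,-15,27] → ·
    (4,5)@(9, 11): e=[54,-9,9] → ·
  covered (7 px):
    · · · · · · · · · · · ·
    · · · · # # # · · · · ·
    · · · · # # · · · · · ·
    · · · · # · · · · · · ·
    · · · · # · · · · · · ·
    · · · · · · · · · · · ·
    · · · · · · · · · · · ·

Result: [2,36,8]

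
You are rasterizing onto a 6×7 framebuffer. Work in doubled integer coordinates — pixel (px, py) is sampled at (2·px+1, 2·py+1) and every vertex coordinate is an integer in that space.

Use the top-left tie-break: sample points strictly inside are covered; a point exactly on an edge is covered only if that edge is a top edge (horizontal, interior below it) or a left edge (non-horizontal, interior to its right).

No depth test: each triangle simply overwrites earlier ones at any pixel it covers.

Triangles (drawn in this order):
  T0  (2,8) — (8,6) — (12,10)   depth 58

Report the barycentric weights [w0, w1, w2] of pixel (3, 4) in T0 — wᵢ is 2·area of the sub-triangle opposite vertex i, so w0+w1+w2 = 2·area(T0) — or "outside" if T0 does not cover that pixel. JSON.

T0:
  2·area = 32
  edge (2, 8)→(8, 6): d=(6,-2) top-left  bias=+0
  edge (8, 6)→(12, 10): d=(4,4) right/bottom  bias=-1
  edge (12, 10)→(2, 8): d=(-10,-2) top-left  bias=+0
    (1,0)@(3, 1): e=[-40,0,72] → .  [on edge]
    (2,1)@(5, 3): e=[-24,0,56] → .  [on edge]
    (3,2)@(7, 5): e=[-8,0,40] → .  [on edge]
    (5,2)@(11, 5): e=[0,-16,48] → .  [on edge]
    (2,3)@(5, 7): e=[0,16,16] → X  [on edge]
    (3,3)@(7, 7): e=[4,8,20] → X
    (4,3)@(9, 7): e=[8,0,24] → .  [on edge]
    (2,4)@(5, 9): e=[12,24,-4] → .
    (3,4)@(7, 9): e=[16,16,0] → X  [on edge]
    (4,4)@(9, 9): e=[20,8,4] → X
    (5,4)@(11, 9): e=[24,0,8] → .  [on edge]
    (3,5)@(7, 11): e=[28,24,-20] → .
  covered (4 px):
    . . . . . .
    . . . . . .
    . . . . . .
    . . X X . .
    . . . X X .
    . . . . . .
    . . . . . .

Result: [16,0,16]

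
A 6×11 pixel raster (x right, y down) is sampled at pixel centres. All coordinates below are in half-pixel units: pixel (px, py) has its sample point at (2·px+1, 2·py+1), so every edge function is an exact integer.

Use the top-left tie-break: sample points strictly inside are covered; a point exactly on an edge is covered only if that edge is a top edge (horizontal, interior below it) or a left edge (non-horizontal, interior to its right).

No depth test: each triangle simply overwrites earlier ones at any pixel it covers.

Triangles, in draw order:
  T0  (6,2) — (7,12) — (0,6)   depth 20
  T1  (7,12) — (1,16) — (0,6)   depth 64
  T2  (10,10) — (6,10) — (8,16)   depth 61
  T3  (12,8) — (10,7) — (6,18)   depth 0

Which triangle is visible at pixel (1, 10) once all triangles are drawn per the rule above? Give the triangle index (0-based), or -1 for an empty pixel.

T0:
  2·area = 64
  edge (6, 2)→(7, 12): d=(1,10) right/bottom  bias=-1
  edge (7, 12)→(0, 6): d=(-7,-6) top-left  bias=+0
  edge (0, 6)→(6, 2): d=(6,-4) top-left  bias=+0
    (2,1)@(5, 3): e=[11,51,2] → #
    (3,1)@(7, 3): e=[-9,63,10] → ·
    (1,2)@(3, 5): e=[33,25,6] → #
    (3,2)@(7, 5): e=[-7,49,22] → ·
    (1,3)@(3, 7): e=[35,11,18] → #
    (3,3)@(7, 7): e=[-5,35,34] → ·
    (1,4)@(3, 9): e=[37,-3,30] → ·
    (2,4)@(5, 9): e=[17,9,38] → #
    (3,4)@(7, 9): e=[-3,21,46] → ·
    (2,5)@(5, 11): e=[19,-5,50] → ·
  covered (6 px):
    · · · · · ·
    · · # · · ·
    · # # · · ·
    · # # · · ·
    · · # · · ·
    · · · · · ·
    · · · · · ·
    · · · · · ·
    · · · · · ·
    · · · · · ·
    · · · · · ·
T1:
  2·area = 64
  edge (7, 12)→(1, 16): d=(-6,4) right/bottom  bias=-1
  edge (1, 16)→(0, 6): d=(-1,-10) top-left  bias=+0
  edge (0, 6)→(7, 12): d=(7,6) right/bottom  bias=-1
    (0,3)@(1, 7): e=[54,9,1] → #
    (1,3)@(3, 7): e=[46,29,-11] → ·
    (0,4)@(1, 9): e=[42,7,15] → #
    (1,4)@(3, 9): e=[34,27,3] → #
    (2,4)@(5, 9): e=[26,47,-9] → ·
    (0,5)@(1, 11): e=[30,5,29] → #
    (2,5)@(5, 11): e=[14,45,5] → #
    (3,5)@(7, 11): e=[6,65,-7] → ·
    (0,6)@(1, 13): e=[18,3,43] → #
    (3,6)@(7, 13): e=[-6,63,7] → ·
    (0,7)@(1, 15): e=[6,1,57] → #
    (1,7)@(3, 15): e=[-2,21,45] → ·
  covered (10 px):
    · · · · · ·
    · · · · · ·
    · · · · · ·
    # · · · · ·
    # # · · · ·
    # # # · · ·
    # # # · · ·
    # · · · · ·
    · · · · · ·
    · · · · · ·
    · · · · · ·
T2:
  2·area = 24  (B↔C swapped to make it positive)
  edge (10, 10)→(8, 16): d=(-2,6) right/bottom  bias=-1
  edge (8, 16)→(6, 10): d=(-2,-6) top-left  bias=+0
  edge (6, 10)→(10, 10): d=(4,0) top-left  bias=+0
    (1,0)@(3, 1): e=[60,0,-36] → ·  [on edge]
    (2,3)@(5, 7): e=[36,0,-12] → ·  [on edge]
    (5,3)@(11, 7): e=[0,36,-12] → ·  [on edge]
    (3,5)@(7, 11): e=[16,4,4] → #
    (4,5)@(9, 11): e=[4,16,4] → #
    (5,5)@(11, 11): e=[-8,28,4] → ·
    (3,6)@(7, 13): e=[12,0,12] → #  [on edge]
    (4,6)@(9, 13): e=[0,12,12] → ·  [on edge]
    (3,7)@(7, 15): e=[8,-4,20] → ·
    (3,9)@(7, 19): e=[0,-12,36] → ·  [on edge]
    (4,9)@(9, 19): e=[-12,0,36] → ·  [on edge]
  covered (3 px):
    · · · · · ·
    · · · · · ·
    · · · · · ·
    · · · · · ·
    · · · · · ·
    · · · # # ·
    · · · # · ·
    · · · · · ·
    · · · · · ·
    · · · · · ·
    · · · · · ·
T3:
  2·area = 26  (B↔C swapped to make it positive)
  edge (12, 8)→(6, 18): d=(-6,10) right/bottom  bias=-1
  edge (6, 18)→(10, 7): d=(4,-11) top-left  bias=+0
  edge (10, 7)→(12, 8): d=(2,1) right/bottom  bias=-1
    (5,4)@(11, 9): e=[4,19,3] → #
    (4,5)@(9, 11): e=[12,5,9] → #
    (5,5)@(11, 11): e=[-8,27,7] → ·
    (4,6)@(9, 13): e=[0,13,13] → ·  [on edge]
  covered (2 px):
    · · · · · ·
    · · · · · ·
    · · · · · ·
    · · · · · ·
    · · · · · #
    · · · · # ·
    · · · · · ·
    · · · · · ·
    · · · · · ·
    · · · · · ·
    · · · · · ·

Z-buffer (winner per pixel, '.' = empty):
  . . . . . .
  . . 0 . . .
  . 0 0 . . .
  1 0 0 . . .
  1 1 0 . . 3
  1 1 1 2 3 .
  1 1 1 2 . .
  1 . . . . .
  . . . . . .
  . . . . . .
  . . . . . .

Final: -1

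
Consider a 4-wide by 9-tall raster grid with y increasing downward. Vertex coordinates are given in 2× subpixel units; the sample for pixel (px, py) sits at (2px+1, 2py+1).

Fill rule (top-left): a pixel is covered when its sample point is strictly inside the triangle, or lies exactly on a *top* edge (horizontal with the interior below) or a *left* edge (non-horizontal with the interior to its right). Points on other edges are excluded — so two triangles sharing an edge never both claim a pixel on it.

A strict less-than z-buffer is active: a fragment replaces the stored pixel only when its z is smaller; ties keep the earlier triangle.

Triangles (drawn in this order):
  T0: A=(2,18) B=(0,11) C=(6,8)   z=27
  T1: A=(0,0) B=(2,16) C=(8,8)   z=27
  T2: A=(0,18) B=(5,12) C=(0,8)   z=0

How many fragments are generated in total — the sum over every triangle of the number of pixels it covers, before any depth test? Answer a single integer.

T0:
  2·area = 48
  edge (2, 18)→(0, 11): d=(-2,-7) top-left  bias=+0
  edge (0, 11)→(6, 8): d=(6,-3) top-left  bias=+0
  edge (6, 8)→(2, 18): d=(-4,10) right/bottom  bias=-1
    (2,4)@(5, 9): e=[39,3,6] → █
    (3,4)@(7, 9): e=[53,9,-14] → ·
    (0,5)@(1, 11): e=[7,3,38] → █
    (1,5)@(3, 11): e=[21,9,18] → █
    (2,5)@(5, 11): e=[35,15,-2] → ·
    (0,6)@(1, 13): e=[3,15,30] → █
    (2,6)@(5, 13): e=[31,27,-10] → ·
    (0,7)@(1, 15): e=[-1,27,22] → ·
    (1,7)@(3, 15): e=[13,33,2] → █
    (2,7)@(5, 15): e=[27,39,-18] → ·
    (1,8)@(3, 17): e=[9,45,-6] → ·
  covered (6 px):
    · · · ·
    · · · ·
    · · · ·
    · · · ·
    · · █ ·
    █ █ · ·
    █ █ · ·
    · █ · ·
    · · · ·
T1:
  2·area = 112  (B↔C swapped to make it positive)
  edge (0, 0)→(8, 8): d=(8,8) right/bottom  bias=-1
  edge (8, 8)→(2, 16): d=(-6,8) right/bottom  bias=-1
  edge (2, 16)→(0, 0): d=(-2,-16) top-left  bias=+0
    (0,0)@(1, 1): e=[0,98,14] → ·  [on edge]
    (0,1)@(1, 3): e=[16,86,10] → █
    (1,1)@(3, 3): e=[0,70,42] → ·  [on edge]
    (0,2)@(1, 5): e=[32,74,6] → █
    (1,2)@(3, 5): e=[16,58,38] → █
    (2,2)@(5, 5): e=[0,42,70] → ·  [on edge]
    (0,3)@(1, 7): e=[48,62,2] → █
    (2,3)@(5, 7): e=[16,30,66] → █
    (3,3)@(7, 7): e=[0,14,98] → ·  [on edge]
    (0,4)@(1, 9): e=[64,50,-2] → ·
    (1,4)@(3, 9): e=[48,34,30] → █
    (3,4)@(7, 9): e=[16,2,94] → █
  covered (12 px):
    · · · ·
    █ · · ·
    █ █ · ·
    █ █ █ ·
    · █ █ █
    · █ █ ·
    · █ · ·
    · · · ·
    · · · ·
T2:
  2·area = 50  (B↔C swapped to make it positive)
  edge (0, 18)→(0, 8): d=(0,-10) top-left  bias=+0
  edge (0, 8)→(5, 12): d=(5,4) right/bottom  bias=-1
  edge (5, 12)→(0, 18): d=(-5,6) right/bottom  bias=-1
    (0,4)@(1, 9): e=[10,1,39] → █
    (1,4)@(3, 9): e=[30,-7,27] → ·
    (0,5)@(1, 11): e=[10,11,29] → █
    (1,5)@(3, 11): e=[30,3,17] → █
    (2,5)@(5, 11): e=[50,-5,5] → ·
    (0,6)@(1, 13): e=[10,21,19] → █
    (2,6)@(5, 13): e=[50,5,-5] → ·
    (0,7)@(1, 15): e=[10,31,9] → █
    (1,7)@(3, 15): e=[30,23,-3] → ·
    (0,8)@(1, 17): e=[10,41,-1] → ·
  covered (6 px):
    · · · ·
    · · · ·
    · · · ·
    · · · ·
    █ · · ·
    █ █ · ·
    █ █ · ·
    █ · · ·
    · · · ·

Answer: 24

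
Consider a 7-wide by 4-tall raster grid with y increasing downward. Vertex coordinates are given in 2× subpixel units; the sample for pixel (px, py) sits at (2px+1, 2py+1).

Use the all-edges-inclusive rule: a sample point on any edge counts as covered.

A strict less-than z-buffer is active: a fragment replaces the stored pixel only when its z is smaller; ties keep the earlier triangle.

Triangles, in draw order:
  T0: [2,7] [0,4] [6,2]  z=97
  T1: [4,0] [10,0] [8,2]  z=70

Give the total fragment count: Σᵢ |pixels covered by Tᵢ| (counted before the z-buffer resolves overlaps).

T0:
  2·area = 22
  edge (2, 7)→(0, 4): d=(-2,-3) inclusive
  edge (0, 4)→(6, 2): d=(6,-2) inclusive
  edge (6, 2)→(2, 7): d=(-4,5) inclusive
    (4,0)@(9, 1): e=[33,0,-11] → ·  [on edge]
    (1,1)@(3, 3): e=[11,0,11] → #  [on edge]
    (2,1)@(5, 3): e=[17,4,1] → #
    (3,1)@(7, 3): e=[23,8,-9] → ·
    (0,2)@(1, 5): e=[1,8,13] → #
    (2,2)@(5, 5): e=[13,16,-7] → ·
    (0,3)@(1, 7): e=[-3,20,5] → ·
    (1,3)@(3, 7): e=[3,24,-5] → ·
  covered (4 px):
    · · · · · · ·
    · # # · · · ·
    # # · · · · ·
    · · · · · · ·
T1:
  2·area = 12
  edge (4, 0)→(10, 0): d=(6,0) inclusive
  edge (10, 0)→(8, 2): d=(-2,2) inclusive
  edge (8, 2)→(4, 0): d=(-4,-2) inclusive
    (3,0)@(7, 1): e=[6,4,2] → #
    (4,0)@(9, 1): e=[6,0,6] → #  [on edge]
    (5,0)@(11, 1): e=[6,-4,10] → ·
    (3,1)@(7, 3): e=[18,0,-6] → ·  [on edge]
    (4,1)@(9, 3): e=[18,-4,-2] → ·
    (2,2)@(5, 5): e=[30,0,-18] → ·  [on edge]
    (1,3)@(3, 7): e=[42,0,-30] → ·  [on edge]
  covered (2 px):
    · · · # # · ·
    · · · · · · ·
    · · · · · · ·
    · · · · · · ·

Result: 6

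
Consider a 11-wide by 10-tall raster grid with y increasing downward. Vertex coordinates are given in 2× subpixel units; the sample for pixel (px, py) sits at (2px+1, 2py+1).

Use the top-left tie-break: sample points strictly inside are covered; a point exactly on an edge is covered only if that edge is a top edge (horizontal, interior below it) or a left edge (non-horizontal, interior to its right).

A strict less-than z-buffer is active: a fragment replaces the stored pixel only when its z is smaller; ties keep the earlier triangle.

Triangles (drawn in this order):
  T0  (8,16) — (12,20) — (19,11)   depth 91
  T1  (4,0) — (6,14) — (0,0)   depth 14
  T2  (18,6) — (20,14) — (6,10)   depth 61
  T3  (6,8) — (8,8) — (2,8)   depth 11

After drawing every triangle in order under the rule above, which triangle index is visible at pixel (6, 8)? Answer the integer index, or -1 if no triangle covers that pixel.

T0:
  2·area = 64  (B↔C swapped to make it positive)
  edge (8, 16)→(19, 11): d=(11,-5) top-left  bias=+0
  edge (19, 11)→(12, 20): d=(-7,9) right/bottom  bias=-1
  edge (12, 20)→(8, 16): d=(-4,-4) top-left  bias=+0
    (0,4)@(1, 9): e=[-112,176,0] → ·  [on edge]
    (1,5)@(3, 11): e=[-80,144,0] → ·  [on edge]
    (9,5)@(19, 11): e=[0,0,64] → ·  [on edge]
    (2,6)@(5, 13): e=[-48,112,0] → ·  [on edge]
    (7,6)@(15, 13): e=[2,22,40] → #
    (8,6)@(17, 13): e=[12,4,48] → #
    (9,6)@(19, 13): e=[22,-14,56] → ·
    (3,7)@(7, 15): e=[-16,80,0] → ·  [on edge]
    (5,7)@(11, 15): e=[4,44,16] → #
    (6,7)@(13, 15): e=[14,26,24] → #
    (8,7)@(17, 15): e=[34,-10,40] → ·
    (4,8)@(9, 17): e=[16,48,0] → #  [on edge]
    (5,9)@(11, 19): e=[48,16,0] → #  [on edge]
  covered (9 px):
    · · · · · · · · · · ·
    · · · · · · · · · · ·
    · · · · · · · · · · ·
    · · · · · · · · · · ·
    · · · · · · · · · · ·
    · · · · · · · · · · ·
    · · · · · · · # # · ·
    · · · · · # # # · · ·
    · · · · # # # · · · ·
    · · · · · # · · · · ·
T1:
  2·area = 56
  edge (4, 0)→(6, 14): d=(2,14) right/bottom  bias=-1
  edge (6, 14)→(0, 0): d=(-6,-14) top-left  bias=+0
  edge (0, 0)→(4, 0): d=(4,0) top-left  bias=+0
    (0,0)@(1, 1): e=[44,8,4] → #
    (1,0)@(3, 1): e=[16,36,4] → #
    (2,0)@(5, 1): e=[-12,64,4] → ·
    (0,1)@(1, 3): e=[48,-4,12] → ·
    (1,1)@(3, 3): e=[20,24,12] → #
    (2,1)@(5, 3): e=[-8,52,12] → ·
    (1,2)@(3, 5): e=[24,12,20] → #
    (2,2)@(5, 5): e=[-4,40,20] → ·
    (1,3)@(3, 7): e=[28,0,28] → #  [on edge]
    (2,3)@(5, 7): e=[0,28,28] → ·  [on edge]
    (1,4)@(3, 9): e=[32,-12,36] → ·
    (2,4)@(5, 9): e=[4,16,36] → #
  covered (7 px):
    # # · · · · · · · · ·
    · # · · · · · · · · ·
    · # · · · · · · · · ·
    · # · · · · · · · · ·
    · · # · · · · · · · ·
    · · # · · · · · · · ·
    · · · · · · · · · · ·
    · · · · · · · · · · ·
    · · · · · · · · · · ·
    · · · · · · · · · · ·
T2:
  2·area = 104
  edge (18, 6)→(20, 14): d=(2,8) right/bottom  bias=-1
  edge (20, 14)→(6, 10): d=(-14,-4) top-left  bias=+0
  edge (6, 10)→(18, 6): d=(12,-4) top-left  bias=+0
    (10,2)@(21, 5): e=[-26,130,0] → ·  [on edge]
    (7,3)@(15, 7): e=[26,78,0] → #  [on edge]
    (8,3)@(17, 7): e=[10,86,8] → #
    (9,3)@(19, 7): e=[-6,94,16] → ·
    (4,4)@(9, 9): e=[78,26,0] → #  [on edge]
    (5,4)@(11, 9): e=[62,34,8] → #
    (6,4)@(13, 9): e=[46,42,16] → #
    (9,4)@(19, 9): e=[-2,66,40] → ·
    (1,5)@(3, 11): e=[130,-26,0] → ·  [on edge]
    (4,5)@(9, 11): e=[82,-2,24] → ·
    (5,5)@(11, 11): e=[66,6,32] → #
    (9,5)@(19, 11): e=[2,38,64] → #
  covered (14 px):
    · · · · · · · · · · ·
    · · · · · · · · · · ·
    · · · · · · · · · · ·
    · · · · · · · # # · ·
    · · · · # # # # # · ·
    · · · · · # # # # # ·
    · · · · · · · · # # ·
    · · · · · · · · · · ·
    · · · · · · · · · · ·
    · · · · · · · · · · ·
T3:
  degenerate (2·area = 0) — covers nothing

Z-buffer (winner per pixel, '.' = empty):
  1 1 . . . . . . . . .
  . 1 . . . . . . . . .
  . 1 . . . . . . . . .
  . 1 . . . . . 2 2 . .
  . . 1 . 2 2 2 2 2 . .
  . . 1 . . 2 2 2 2 2 .
  . . . . . . . 0 2 2 .
  . . . . . 0 0 0 . . .
  . . . . 0 0 0 . . . .
  . . . . . 0 . . . . .

Final: 0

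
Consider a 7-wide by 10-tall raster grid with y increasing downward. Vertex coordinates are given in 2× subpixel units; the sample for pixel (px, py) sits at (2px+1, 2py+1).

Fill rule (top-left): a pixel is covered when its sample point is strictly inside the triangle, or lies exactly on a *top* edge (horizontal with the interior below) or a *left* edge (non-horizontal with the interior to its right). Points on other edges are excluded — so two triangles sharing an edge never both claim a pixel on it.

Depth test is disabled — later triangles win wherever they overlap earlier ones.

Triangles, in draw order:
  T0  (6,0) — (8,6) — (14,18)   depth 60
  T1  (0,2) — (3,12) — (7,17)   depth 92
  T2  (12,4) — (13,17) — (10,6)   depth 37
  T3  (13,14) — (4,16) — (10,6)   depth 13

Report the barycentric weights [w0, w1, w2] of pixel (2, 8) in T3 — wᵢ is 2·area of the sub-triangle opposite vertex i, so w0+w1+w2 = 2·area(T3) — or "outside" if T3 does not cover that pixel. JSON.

T0:
  2·area = 12  (B↔C swapped to make it positive)
  edge (6, 0)→(14, 18): d=(8,18) right/bottom  bias=-1
  edge (14, 18)→(8, 6): d=(-6,-12) top-left  bias=+0
  edge (8, 6)→(6, 0): d=(-2,-6) top-left  bias=+0
    (3,1)@(7, 3): e=[6,6,0] → █  [on edge]
    (4,1)@(9, 3): e=[-30,30,12] → ·
    (3,2)@(7, 5): e=[22,-6,-4] → ·
    (4,3)@(9, 7): e=[2,6,4] → █
    (5,3)@(11, 7): e=[-34,30,16] → ·
    (4,4)@(9, 9): e=[18,-6,0] → ·  [on edge]
    (5,7)@(11, 15): e=[30,-18,0] → ·  [on edge]
  covered (2 px):
    · · · · · · ·
    · · · █ · · ·
    · · · · · · ·
    · · · · █ · ·
    · · · · · · ·
    · · · · · · ·
    · · · · · · ·
    · · · · · · ·
    · · · · · · ·
    · · · · · · ·
T1:
  2·area = 25  (B↔C swapped to make it positive)
  edge (0, 2)→(7, 17): d=(7,15) right/bottom  bias=-1
  edge (7, 17)→(3, 12): d=(-4,-5) top-left  bias=+0
  edge (3, 12)→(0, 2): d=(-3,-10) top-left  bias=+0
    (0,2)@(1, 5): e=[6,18,1] → █
    (1,2)@(3, 5): e=[-24,28,21] → ·
    (0,3)@(1, 7): e=[20,10,-5] → ·
    (1,4)@(3, 9): e=[4,12,9] → █
    (2,4)@(5, 9): e=[-26,22,29] → ·
    (1,5)@(3, 11): e=[18,4,3] → █
    (2,5)@(5, 11): e=[-12,14,23] → ·
    (1,6)@(3, 13): e=[32,-4,-3] → ·
    (2,6)@(5, 13): e=[2,6,17] → █
    (3,6)@(7, 13): e=[-28,16,37] → ·
    (2,7)@(5, 15): e=[16,-2,11] → ·
    (3,8)@(7, 17): e=[0,0,25] → ·  [on edge]
  covered (4 px):
    · · · · · · ·
    · · · · · · ·
    █ · · · · · ·
    · · · · · · ·
    · █ · · · · ·
    · █ · · · · ·
    · · █ · · · ·
    · · · · · · ·
    · · · · · · ·
    · · · · · · ·
T2:
  2·area = 28
  edge (12, 4)→(13, 17): d=(1,13) right/bottom  bias=-1
  edge (13, 17)→(10, 6): d=(-3,-11) top-left  bias=+0
  edge (10, 6)→(12, 4): d=(2,-2) top-left  bias=+0
    (6,1)@(13, 3): e=[-14,42,0] → ·  [on edge]
    (5,2)@(11, 5): e=[14,14,0] → █  [on edge]
    (6,2)@(13, 5): e=[-12,36,4] → ·
    (4,3)@(9, 7): e=[42,-14,0] → ·  [on edge]
    (5,3)@(11, 7): e=[16,8,4] → █
    (6,3)@(13, 7): e=[-10,30,8] → ·
    (3,4)@(7, 9): e=[70,-42,0] → ·  [on edge]
    (5,4)@(11, 9): e=[18,2,8] → █
    (6,4)@(13, 9): e=[-8,24,12] → ·
    (2,5)@(5, 11): e=[98,-70,0] → ·  [on edge]
    (5,5)@(11, 11): e=[20,-4,12] → ·
    (1,6)@(3, 13): e=[126,-98,0] → ·  [on edge]
    (0,7)@(1, 15): e=[154,-126,0] → ·  [on edge]
    (6,8)@(13, 17): e=[0,0,28] → ·  [on edge]
  covered (3 px):
    · · · · · · ·
    · · · · · · ·
    · · · · · █ ·
    · · · · · █ ·
    · · · · · █ ·
    · · · · · · ·
    · · · · · · ·
    · · · · · · ·
    · · · · · · ·
    · · · · · · ·
T3:
  2·area = 78
  edge (13, 14)→(4, 16): d=(-9,2) right/bottom  bias=-1
  edge (4, 16)→(10, 6): d=(6,-10) top-left  bias=+0
  edge (10, 6)→(13, 14): d=(3,8) right/bottom  bias=-1
    (6,0)@(13, 1): e=[117,0,-39] → ·  [on edge]
    (4,4)@(9, 9): e=[53,8,17] → █
    (5,4)@(11, 9): e=[49,28,1] → █
    (6,4)@(13, 9): e=[45,48,-15] → ·
    (3,5)@(7, 11): e=[39,0,39] → █  [on edge]
    (6,5)@(13, 11): e=[27,60,-9] → ·
    (3,6)@(7, 13): e=[21,12,45] → █
    (6,6)@(13, 13): e=[9,72,-3] → ·
    (2,7)@(5, 15): e=[7,4,67] → █
    (4,7)@(9, 15): e=[-1,44,35] → ·
    (5,7)@(11, 15): e=[-5,64,19] → ·
    (2,8)@(5, 17): e=[-11,16,73] → ·
  covered (10 px):
    · · · · · · ·
    · · · · · · ·
    · · · · · · ·
    · · · · · · ·
    · · · · █ █ ·
    · · · █ █ █ ·
    · · · █ █ █ ·
    · · █ █ · · ·
    · · · · · · ·
    · · · · · · ·

Final: "outside"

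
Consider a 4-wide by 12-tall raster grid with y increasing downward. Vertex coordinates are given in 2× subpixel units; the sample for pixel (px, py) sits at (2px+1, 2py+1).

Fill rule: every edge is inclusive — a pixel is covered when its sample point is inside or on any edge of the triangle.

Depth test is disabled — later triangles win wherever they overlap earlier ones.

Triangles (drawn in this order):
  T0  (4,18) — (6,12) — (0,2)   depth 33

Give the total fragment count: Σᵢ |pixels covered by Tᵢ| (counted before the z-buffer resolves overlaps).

T0:
  2·area = 56  (B↔C swapped to make it positive)
  edge (4, 18)→(0, 2): d=(-4,-16) inclusive
  edge (0, 2)→(6, 12): d=(6,10) inclusive
  edge (6, 12)→(4, 18): d=(-2,6) inclusive
    (0,2)@(1, 5): e=[4,8,44] → X
    (1,2)@(3, 5): e=[36,-12,32] → .
    (0,3)@(1, 7): e=[-4,20,40] → .
    (1,3)@(3, 7): e=[28,0,28] → X  [on edge]
    (2,3)@(5, 7): e=[60,-20,16] → .
    (1,4)@(3, 9): e=[20,12,24] → X
    (2,4)@(5, 9): e=[52,-8,12] → .
    (3,4)@(7, 9): e=[84,-28,0] → .  [on edge]
    (1,5)@(3, 11): e=[12,24,20] → X
    (2,5)@(5, 11): e=[44,4,8] → X
    (3,5)@(7, 11): e=[76,-16,-4] → .
    (1,6)@(3, 13): e=[4,36,16] → X
    (2,7)@(5, 15): e=[28,28,0] → X  [on edge]
    (1,10)@(3, 21): e=[-28,84,0] → .  [on edge]
  covered (8 px):
    . . . .
    . . . .
    X . . .
    . X . .
    . X . .
    . X X .
    . X X .
    . . X .
    . . . .
    . . . .
    . . . .
    . . . .

Final: 8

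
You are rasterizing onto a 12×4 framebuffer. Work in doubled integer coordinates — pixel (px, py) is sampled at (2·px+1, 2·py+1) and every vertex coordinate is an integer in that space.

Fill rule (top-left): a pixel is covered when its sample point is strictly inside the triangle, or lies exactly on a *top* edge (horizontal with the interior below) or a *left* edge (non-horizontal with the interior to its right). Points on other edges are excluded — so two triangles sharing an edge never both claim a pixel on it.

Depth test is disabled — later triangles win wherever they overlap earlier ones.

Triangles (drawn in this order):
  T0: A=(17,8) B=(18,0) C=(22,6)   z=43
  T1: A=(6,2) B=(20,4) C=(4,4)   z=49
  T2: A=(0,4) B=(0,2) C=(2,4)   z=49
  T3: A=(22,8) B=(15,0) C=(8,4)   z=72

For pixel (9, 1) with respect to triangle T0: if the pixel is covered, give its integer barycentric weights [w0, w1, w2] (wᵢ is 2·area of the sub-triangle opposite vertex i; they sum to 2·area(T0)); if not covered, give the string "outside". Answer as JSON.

T0:
  2·area = 38
  edge (17, 8)→(18, 0): d=(1,-8) top-left  bias=+0
  edge (18, 0)→(22, 6): d=(4,6) right/bottom  bias=-1
  edge (22, 6)→(17, 8): d=(-5,2) right/bottom  bias=-1
    (9,1)@(19, 3): e=[11,6,21] → X
    (10,1)@(21, 3): e=[27,-6,17] → .
    (9,2)@(19, 5): e=[13,14,11] → X
    (10,2)@(21, 5): e=[29,2,7] → X
    (11,2)@(23, 5): e=[45,-10,3] → .
    (9,3)@(19, 7): e=[15,22,1] → X
    (10,3)@(21, 7): e=[31,10,-3] → .
  covered (4 px):
    . . . . . . . . . . . .
    . . . . . . . . . X . .
    . . . . . . . . . X X .
    . . . . . . . . . X . .
T1:
  2·area = 32
  edge (6, 2)→(20, 4): d=(14,2) right/bottom  bias=-1
  edge (20, 4)→(4, 4): d=(-16,0) right/bottom  bias=-1
  edge (4, 4)→(6, 2): d=(2,-2) top-left  bias=+0
    (3,0)@(7, 1): e=[-16,48,0] → .  [on edge]
    (2,1)@(5, 3): e=[16,16,0] → X  [on edge]
    (3,1)@(7, 3): e=[12,16,4] → X
    (4,1)@(9, 3): e=[8,16,8] → X
    (5,1)@(11, 3): e=[4,16,12] → X
    (6,1)@(13, 3): e=[0,16,16] → .  [on edge]
    (1,2)@(3, 5): e=[48,-16,0] → .  [on edge]
    (2,2)@(5, 5): e=[44,-16,4] → .
    (3,2)@(7, 5): e=[40,-16,8] → .
    (4,2)@(9, 5): e=[36,-16,12] → .
    (5,2)@(11, 5): e=[32,-16,16] → .
    (0,3)@(1, 7): e=[80,-48,0] → .  [on edge]
  covered (4 px):
    . . . . . . . . . . . .
    . . X X X X . . . . . .
    . . . . . . . . . . . .
    . . . . . . . . . . . .
T2:
  2·area = 4
  edge (0, 4)→(0, 2): d=(0,-2) top-left  bias=+0
  edge (0, 2)→(2, 4): d=(2,2) right/bottom  bias=-1
  edge (2, 4)→(0, 4): d=(-2,0) right/bottom  bias=-1
    (0,1)@(1, 3): e=[2,0,2] → .  [on edge]
    (1,2)@(3, 5): e=[6,0,-2] → .  [on edge]
    (2,3)@(5, 7): e=[10,0,-6] → .  [on edge]
  covered (0 px):
    . . . . . . . . . . . .
    . . . . . . . . . . . .
    . . . . . . . . . . . .
    . . . . . . . . . . . .
T3:
  2·area = 84  (B↔C swapped to make it positive)
  edge (22, 8)→(8, 4): d=(-14,-4) top-left  bias=+0
  edge (8, 4)→(15, 0): d=(7,-4) top-left  bias=+0
  edge (15, 0)→(22, 8): d=(7,8) right/bottom  bias=-1
    (7,0)@(15, 1): e=[70,7,7] → X
    (8,0)@(17, 1): e=[78,15,-9] → .
    (5,1)@(11, 3): e=[26,5,53] → X
    (6,1)@(13, 3): e=[34,13,37] → X
    (8,1)@(17, 3): e=[50,29,5] → X
    (9,1)@(19, 3): e=[58,37,-11] → .
    (5,2)@(11, 5): e=[-2,19,67] → .
    (6,2)@(13, 5): e=[6,27,51] → X
    (9,2)@(19, 5): e=[30,51,3] → X
    (10,2)@(21, 5): e=[38,59,-13] → .
    (6,3)@(13, 7): e=[-22,41,65] → .
    (7,3)@(15, 7): e=[-14,49,49] → .
  covered (11 px):
    . . . . . . . X . . . .
    . . . . . X X X X . . .
    . . . . . . X X X X . .
    . . . . . . . . . X X .

Final: [6,21,11]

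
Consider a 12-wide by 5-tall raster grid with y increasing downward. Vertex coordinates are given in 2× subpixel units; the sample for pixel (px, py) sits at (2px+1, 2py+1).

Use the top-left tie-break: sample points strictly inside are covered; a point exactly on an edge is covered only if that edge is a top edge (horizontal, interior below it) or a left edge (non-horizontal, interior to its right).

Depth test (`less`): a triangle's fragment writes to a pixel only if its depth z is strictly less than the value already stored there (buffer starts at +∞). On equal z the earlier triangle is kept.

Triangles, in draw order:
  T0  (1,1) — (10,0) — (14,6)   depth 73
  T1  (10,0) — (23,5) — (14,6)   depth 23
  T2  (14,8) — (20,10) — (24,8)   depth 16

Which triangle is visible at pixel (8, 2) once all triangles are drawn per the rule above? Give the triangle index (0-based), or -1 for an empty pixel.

T0:
  2·area = 58
  edge (1, 1)→(10, 0): d=(9,-1) top-left  bias=+0
  edge (10, 0)→(14, 6): d=(4,6) right/bottom  bias=-1
  edge (14, 6)→(1, 1): d=(-13,-5) top-left  bias=+0
    (0,0)@(1, 1): e=[0,58,0] → X  [on edge]
    (1,0)@(3, 1): e=[2,46,10] → X
    (2,0)@(5, 1): e=[4,34,20] → X
    (3,0)@(7, 1): e=[6,22,30] → X
    (4,0)@(9, 1): e=[8,10,40] → X
    (5,0)@(11, 1): e=[10,-2,50] → .
    (0,1)@(1, 3): e=[18,66,-26] → .
    (1,1)@(3, 3): e=[20,54,-16] → .
    (2,1)@(5, 3): e=[22,42,-6] → .
    (3,1)@(7, 3): e=[24,30,4] → X
    (5,1)@(11, 3): e=[28,6,24] → X
    (6,1)@(13, 3): e=[30,-6,34] → .
  covered (9 px):
    X X X X X . . . . . . .
    . . . X X X . . . . . .
    . . . . . . X . . . . .
    . . . . . . . . . . . .
    . . . . . . . . . . . .
T1:
  2·area = 58
  edge (10, 0)→(23, 5): d=(13,5) right/bottom  bias=-1
  edge (23, 5)→(14, 6): d=(-9,1) right/bottom  bias=-1
  edge (14, 6)→(10, 0): d=(-4,-6) top-left  bias=+0
    (5,0)@(11, 1): e=[8,48,2] → X
    (6,0)@(13, 1): e=[-2,46,14] → .
    (5,1)@(11, 3): e=[34,30,-6] → .
    (6,1)@(13, 3): e=[24,28,6] → X
    (7,1)@(15, 3): e=[14,26,18] → X
    (8,1)@(17, 3): e=[4,24,30] → X
    (9,1)@(19, 3): e=[-6,22,42] → .
    (6,2)@(13, 5): e=[50,10,-2] → .
    (7,2)@(15, 5): e=[40,8,10] → X
    (9,2)@(19, 5): e=[20,4,34] → X
    (10,2)@(21, 5): e=[10,2,46] → X
    (11,2)@(23, 5): e=[0,0,58] → .  [on edge]
    (2,3)@(5, 7): e=[116,0,-58] → .  [on edge]
  covered (8 px):
    . . . . . X . . . . . .
    . . . . . . X X X . . .
    . . . . . . . X X X X .
    . . . . . . . . . . . .
    . . . . . . . . . . . .
T2:
  2·area = 20  (B↔C swapped to make it positive)
  edge (14, 8)→(24, 8): d=(10,0) top-left  bias=+0
  edge (24, 8)→(20, 10): d=(-4,2) right/bottom  bias=-1
  edge (20, 10)→(14, 8): d=(-6,-2) top-left  bias=+0
    (2,2)@(5, 5): e=[-30,50,0] → .  [on edge]
    (5,3)@(11, 7): e=[-10,30,0] → .  [on edge]
    (8,4)@(17, 9): e=[10,10,0] → X  [on edge]
    (9,4)@(19, 9): e=[10,6,4] → X
    (10,4)@(21, 9): e=[10,2,8] → X
    (11,4)@(23, 9): e=[10,-2,12] → .
  covered (3 px):
    . . . . . . . . . . . .
    . . . . . . . . . . . .
    . . . . . . . . . . . .
    . . . . . . . . . . . .
    . . . . . . . . X X X .

Z-buffer (winner per pixel, '.' = empty):
  0 0 0 0 0 1 . . . . . .
  . . . 0 0 0 1 1 1 . . .
  . . . . . . 0 1 1 1 1 .
  . . . . . . . . . . . .
  . . . . . . . . 2 2 2 .

Final: 1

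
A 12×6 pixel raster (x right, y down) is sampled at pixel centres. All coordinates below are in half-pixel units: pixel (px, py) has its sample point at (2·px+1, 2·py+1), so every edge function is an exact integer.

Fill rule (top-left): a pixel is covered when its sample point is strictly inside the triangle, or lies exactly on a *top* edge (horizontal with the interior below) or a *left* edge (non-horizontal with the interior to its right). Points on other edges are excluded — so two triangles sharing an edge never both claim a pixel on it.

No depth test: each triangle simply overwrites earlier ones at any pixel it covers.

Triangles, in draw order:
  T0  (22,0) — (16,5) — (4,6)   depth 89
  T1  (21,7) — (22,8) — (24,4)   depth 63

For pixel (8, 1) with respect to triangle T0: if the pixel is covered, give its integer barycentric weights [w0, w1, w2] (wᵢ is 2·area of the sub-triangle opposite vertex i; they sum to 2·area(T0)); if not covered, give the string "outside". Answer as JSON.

T0:
  2·area = 54
  edge (22, 0)→(16, 5): d=(-6,5) right/bottom  bias=-1
  edge (16, 5)→(4, 6): d=(-12,1) right/bottom  bias=-1
  edge (4, 6)→(22, 0): d=(18,-6) top-left  bias=+0
    (9,0)@(19, 1): e=[9,45,0] → X  [on edge]
    (10,0)@(21, 1): e=[-1,43,12] → .
    (6,1)@(13, 3): e=[27,27,0] → X  [on edge]
    (7,1)@(15, 3): e=[17,25,12] → X
    (8,1)@(17, 3): e=[7,23,24] → X
    (9,1)@(19, 3): e=[-3,21,36] → .
    (3,2)@(7, 5): e=[45,9,0] → X  [on edge]
    (4,2)@(9, 5): e=[35,7,12] → X
    (5,2)@(11, 5): e=[25,5,24] → X
    (8,2)@(17, 5): e=[-5,-1,60] → .
    (0,3)@(1, 7): e=[63,-9,0] → .  [on edge]
    (3,3)@(7, 7): e=[33,-15,36] → .
  covered (9 px):
    . . . . . . . . . X . .
    . . . . . . X X X . . .
    . . . X X X X X . . . .
    . . . . . . . . . . . .
    . . . . . . . . . . . .
    . . . . . . . . . . . .
T1:
  2·area = 6  (B↔C swapped to make it positive)
  edge (21, 7)→(24, 4): d=(3,-3) top-left  bias=+0
  edge (24, 4)→(22, 8): d=(-2,4) right/bottom  bias=-1
  edge (22, 8)→(21, 7): d=(-1,-1) top-left  bias=+0
    (7,0)@(15, 1): e=[-36,42,0] → .  [on edge]
    (8,1)@(17, 3): e=[-24,30,0] → .  [on edge]
    (9,2)@(19, 5): e=[-12,18,0] → .  [on edge]
    (11,2)@(23, 5): e=[0,2,4] → X  [on edge]
    (10,3)@(21, 7): e=[0,6,0] → X  [on edge]
    (11,3)@(23, 7): e=[6,-2,2] → .
    (9,4)@(19, 9): e=[0,10,-4] → .  [on edge]
    (10,4)@(21, 9): e=[6,2,-2] → .
    (11,4)@(23, 9): e=[12,-6,0] → .  [on edge]
    (8,5)@(17, 11): e=[0,14,-8] → .  [on edge]
  covered (2 px):
    . . . . . . . . . . . .
    . . . . . . . . . . . .
    . . . . . . . . . . . X
    . . . . . . . . . . X .
    . . . . . . . . . . . .
    . . . . . . . . . . . .

Final: [23,24,7]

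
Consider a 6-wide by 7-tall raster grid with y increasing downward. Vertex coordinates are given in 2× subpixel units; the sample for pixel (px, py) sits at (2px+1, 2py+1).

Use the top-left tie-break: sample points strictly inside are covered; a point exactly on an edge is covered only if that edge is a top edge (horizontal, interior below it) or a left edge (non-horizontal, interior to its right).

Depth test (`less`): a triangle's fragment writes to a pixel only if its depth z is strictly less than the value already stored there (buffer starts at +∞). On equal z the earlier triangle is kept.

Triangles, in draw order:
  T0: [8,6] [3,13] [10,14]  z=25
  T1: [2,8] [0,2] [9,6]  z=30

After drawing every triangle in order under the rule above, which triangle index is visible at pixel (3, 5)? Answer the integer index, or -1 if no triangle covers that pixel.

T0:
  2·area = 54  (B↔C swapped to make it positive)
  edge (8, 6)→(10, 14): d=(2,8) right/bottom  bias=-1
  edge (10, 14)→(3, 13): d=(-7,-1) top-left  bias=+0
  edge (3, 13)→(8, 6): d=(5,-7) top-left  bias=+0
    (3,4)@(7, 9): e=[14,32,8] → X
    (4,4)@(9, 9): e=[-2,34,22] → .
    (2,5)@(5, 11): e=[34,16,4] → X
    (4,5)@(9, 11): e=[2,20,32] → X
    (5,5)@(11, 11): e=[-14,22,46] → .
    (1,6)@(3, 13): e=[54,0,0] → X  [on edge]
    (5,6)@(11, 13): e=[-10,8,56] → .
  covered (8 px):
    . . . . . .
    . . . . . .
    . . . . . .
    . . . . . .
    . . . X . .
    . . X X X .
    . X X X X .
T1:
  2·area = 46
  edge (2, 8)→(0, 2): d=(-2,-6) top-left  bias=+0
  edge (0, 2)→(9, 6): d=(9,4) right/bottom  bias=-1
  edge (9, 6)→(2, 8): d=(-7,2) right/bottom  bias=-1
    (0,1)@(1, 3): e=[4,5,37] → X
    (1,1)@(3, 3): e=[16,-3,33] → .
    (0,2)@(1, 5): e=[0,23,23] → X  [on edge]
    (1,2)@(3, 5): e=[12,15,19] → X
    (2,2)@(5, 5): e=[24,7,15] → X
    (3,2)@(7, 5): e=[36,-1,11] → .
    (0,3)@(1, 7): e=[-4,41,9] → .
    (1,3)@(3, 7): e=[8,33,5] → X
    (3,3)@(7, 7): e=[32,17,-3] → .
    (1,4)@(3, 9): e=[4,51,-9] → .
    (2,4)@(5, 9): e=[16,43,-13] → .
    (1,5)@(3, 11): e=[0,69,-23] → .  [on edge]
  covered (6 px):
    . . . . . .
    X . . . . .
    X X X . . .
    . X X . . .
    . . . . . .
    . . . . . .
    . . . . . .

Z-buffer (winner per pixel, '.' = empty):
  . . . . . .
  1 . . . . .
  1 1 1 . . .
  . 1 1 . . .
  . . . 0 . .
  . . 0 0 0 .
  . 0 0 0 0 .

Answer: 0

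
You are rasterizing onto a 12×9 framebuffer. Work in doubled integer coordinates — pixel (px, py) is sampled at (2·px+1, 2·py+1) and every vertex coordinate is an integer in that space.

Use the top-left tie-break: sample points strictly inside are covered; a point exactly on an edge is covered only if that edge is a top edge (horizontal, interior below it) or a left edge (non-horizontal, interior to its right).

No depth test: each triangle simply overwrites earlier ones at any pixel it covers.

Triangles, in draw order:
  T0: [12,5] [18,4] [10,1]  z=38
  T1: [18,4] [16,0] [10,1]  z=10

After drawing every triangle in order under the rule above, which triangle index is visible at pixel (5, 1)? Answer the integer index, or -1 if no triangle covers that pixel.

T0:
  2·area = 26  (B↔C swapped to make it positive)
  edge (12, 5)→(10, 1): d=(-2,-4) top-left  bias=+0
  edge (10, 1)→(18, 4): d=(8,3) right/bottom  bias=-1
  edge (18, 4)→(12, 5): d=(-6,1) right/bottom  bias=-1
    (5,1)@(11, 3): e=[0,13,13] → #  [on edge]
    (6,1)@(13, 3): e=[8,7,11] → #
    (7,1)@(15, 3): e=[16,1,9] → #
    (8,1)@(17, 3): e=[24,-5,7] → ·
    (5,2)@(11, 5): e=[-4,29,1] → ·
    (6,2)@(13, 5): e=[4,23,-1] → ·
    (7,2)@(15, 5): e=[12,17,-3] → ·
    (6,3)@(13, 7): e=[0,39,-13] → ·  [on edge]
    (7,5)@(15, 11): e=[0,65,-39] → ·  [on edge]
    (8,7)@(17, 15): e=[0,91,-65] → ·  [on edge]
  covered (3 px):
    · · · · · · · · · · · ·
    · · · · · # # # · · · ·
    · · · · · · · · · · · ·
    · · · · · · · · · · · ·
    · · · · · · · · · · · ·
    · · · · · · · · · · · ·
    · · · · · · · · · · · ·
    · · · · · · · · · · · ·
    · · · · · · · · · · · ·
T1:
  2·area = 26  (B↔C swapped to make it positive)
  edge (18, 4)→(10, 1): d=(-8,-3) top-left  bias=+0
  edge (10, 1)→(16, 0): d=(6,-1) top-left  bias=+0
  edge (16, 0)→(18, 4): d=(2,4) right/bottom  bias=-1
    (5,0)@(11, 1): e=[3,1,22] → #
    (6,0)@(13, 1): e=[9,3,14] → #
    (7,0)@(15, 1): e=[15,5,6] → #
    (8,0)@(17, 1): e=[21,7,-2] → ·
    (5,1)@(11, 3): e=[-13,13,26] → ·
    (6,1)@(13, 3): e=[-7,15,18] → ·
    (7,1)@(15, 3): e=[-1,17,10] → ·
    (8,1)@(17, 3): e=[5,19,2] → #
    (9,1)@(19, 3): e=[11,21,-6] → ·
    (8,2)@(17, 5): e=[-11,31,6] → ·
  covered (4 px):
    · · · · · # # # · · · ·
    · · · · · · · · # · · ·
    · · · · · · · · · · · ·
    · · · · · · · · · · · ·
    · · · · · · · · · · · ·
    · · · · · · · · · · · ·
    · · · · · · · · · · · ·
    · · · · · · · · · · · ·
    · · · · · · · · · · · ·

Z-buffer (winner per pixel, '.' = empty):
  . . . . . 1 1 1 . . . .
  . . . . . 0 0 0 1 . . .
  . . . . . . . . . . . .
  . . . . . . . . . . . .
  . . . . . . . . . . . .
  . . . . . . . . . . . .
  . . . . . . . . . . . .
  . . . . . . . . . . . .
  . . . . . . . . . . . .

Result: 0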